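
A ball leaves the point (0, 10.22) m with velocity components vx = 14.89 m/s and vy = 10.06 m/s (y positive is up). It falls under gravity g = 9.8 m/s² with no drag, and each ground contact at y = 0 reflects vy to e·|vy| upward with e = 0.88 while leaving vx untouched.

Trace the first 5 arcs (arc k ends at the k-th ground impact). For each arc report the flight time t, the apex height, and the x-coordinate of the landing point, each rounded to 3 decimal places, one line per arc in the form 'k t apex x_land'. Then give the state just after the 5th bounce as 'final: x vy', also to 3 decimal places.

1 2.798 15.383 41.668
2 3.118 11.913 88.102
3 2.744 9.225 128.964
4 2.415 7.144 164.922
5 2.125 5.532 196.566
final: 196.566 9.164

Arc 1: start y=10.220, vy=10.060 → t=2.798, apex=15.383, x_land=41.668, impact vy=-17.364
  bounce: vy ← 0.88·17.364 = 15.281
Arc 2: start y=0.000, vy=15.281 → t=3.118, apex=11.913, x_land=88.102, impact vy=-15.281
  bounce: vy ← 0.88·15.281 = 13.447
Arc 3: start y=0.000, vy=13.447 → t=2.744, apex=9.225, x_land=128.964, impact vy=-13.447
  bounce: vy ← 0.88·13.447 = 11.833
Arc 4: start y=0.000, vy=11.833 → t=2.415, apex=7.144, x_land=164.922, impact vy=-11.833
  bounce: vy ← 0.88·11.833 = 10.413
Arc 5: start y=0.000, vy=10.413 → t=2.125, apex=5.532, x_land=196.566, impact vy=-10.413
  bounce: vy ← 0.88·10.413 = 9.164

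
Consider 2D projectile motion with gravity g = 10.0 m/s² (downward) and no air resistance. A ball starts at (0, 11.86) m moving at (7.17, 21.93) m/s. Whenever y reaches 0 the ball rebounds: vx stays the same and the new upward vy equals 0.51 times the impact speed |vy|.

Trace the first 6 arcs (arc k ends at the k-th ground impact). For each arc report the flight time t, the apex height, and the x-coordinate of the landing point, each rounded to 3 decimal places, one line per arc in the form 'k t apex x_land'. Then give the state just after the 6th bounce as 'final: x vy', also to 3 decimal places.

Arc 1: start y=11.860, vy=21.930 → t=4.873, apex=35.906, x_land=34.938, impact vy=-26.798
  bounce: vy ← 0.51·26.798 = 13.667
Arc 2: start y=0.000, vy=13.667 → t=2.733, apex=9.339, x_land=54.536, impact vy=-13.667
  bounce: vy ← 0.51·13.667 = 6.970
Arc 3: start y=0.000, vy=6.970 → t=1.394, apex=2.429, x_land=64.531, impact vy=-6.970
  bounce: vy ← 0.51·6.970 = 3.555
Arc 4: start y=0.000, vy=3.555 → t=0.711, apex=0.632, x_land=69.629, impact vy=-3.555
  bounce: vy ← 0.51·3.555 = 1.813
Arc 5: start y=0.000, vy=1.813 → t=0.363, apex=0.164, x_land=72.229, impact vy=-1.813
  bounce: vy ← 0.51·1.813 = 0.925
Arc 6: start y=0.000, vy=0.925 → t=0.185, apex=0.043, x_land=73.555, impact vy=-0.925
  bounce: vy ← 0.51·0.925 = 0.472

1 4.873 35.906 34.938
2 2.733 9.339 54.536
3 1.394 2.429 64.531
4 0.711 0.632 69.629
5 0.363 0.164 72.229
6 0.185 0.043 73.555
final: 73.555 0.472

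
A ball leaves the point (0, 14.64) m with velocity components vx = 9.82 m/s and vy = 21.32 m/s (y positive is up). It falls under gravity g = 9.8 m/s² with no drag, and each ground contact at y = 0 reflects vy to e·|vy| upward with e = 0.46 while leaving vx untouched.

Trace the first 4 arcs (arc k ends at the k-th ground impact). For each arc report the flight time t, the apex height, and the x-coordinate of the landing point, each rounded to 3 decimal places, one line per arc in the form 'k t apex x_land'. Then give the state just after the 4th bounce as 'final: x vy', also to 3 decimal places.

Arc 1: start y=14.640, vy=21.320 → t=4.954, apex=37.831, x_land=48.649, impact vy=-27.230
  bounce: vy ← 0.46·27.230 = 12.526
Arc 2: start y=0.000, vy=12.526 → t=2.556, apex=8.005, x_land=73.752, impact vy=-12.526
  bounce: vy ← 0.46·12.526 = 5.762
Arc 3: start y=0.000, vy=5.762 → t=1.176, apex=1.694, x_land=85.300, impact vy=-5.762
  bounce: vy ← 0.46·5.762 = 2.650
Arc 4: start y=0.000, vy=2.650 → t=0.541, apex=0.358, x_land=90.611, impact vy=-2.650
  bounce: vy ← 0.46·2.650 = 1.219

1 4.954 37.831 48.649
2 2.556 8.005 73.752
3 1.176 1.694 85.300
4 0.541 0.358 90.611
final: 90.611 1.219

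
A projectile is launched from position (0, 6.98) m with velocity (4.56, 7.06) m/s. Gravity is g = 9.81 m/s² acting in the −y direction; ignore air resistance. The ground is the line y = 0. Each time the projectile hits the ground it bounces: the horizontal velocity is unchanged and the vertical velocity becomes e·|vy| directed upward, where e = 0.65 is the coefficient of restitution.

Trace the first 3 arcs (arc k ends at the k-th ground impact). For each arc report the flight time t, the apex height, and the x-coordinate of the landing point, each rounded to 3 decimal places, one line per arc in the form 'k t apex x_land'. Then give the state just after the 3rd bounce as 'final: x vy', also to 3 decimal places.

Arc 1: start y=6.980, vy=7.060 → t=2.113, apex=9.520, x_land=9.635, impact vy=-13.667
  bounce: vy ← 0.65·13.667 = 8.884
Arc 2: start y=0.000, vy=8.884 → t=1.811, apex=4.022, x_land=17.893, impact vy=-8.884
  bounce: vy ← 0.65·8.884 = 5.774
Arc 3: start y=0.000, vy=5.774 → t=1.177, apex=1.699, x_land=23.262, impact vy=-5.774
  bounce: vy ← 0.65·5.774 = 3.753

1 2.113 9.520 9.635
2 1.811 4.022 17.893
3 1.177 1.699 23.262
final: 23.262 3.753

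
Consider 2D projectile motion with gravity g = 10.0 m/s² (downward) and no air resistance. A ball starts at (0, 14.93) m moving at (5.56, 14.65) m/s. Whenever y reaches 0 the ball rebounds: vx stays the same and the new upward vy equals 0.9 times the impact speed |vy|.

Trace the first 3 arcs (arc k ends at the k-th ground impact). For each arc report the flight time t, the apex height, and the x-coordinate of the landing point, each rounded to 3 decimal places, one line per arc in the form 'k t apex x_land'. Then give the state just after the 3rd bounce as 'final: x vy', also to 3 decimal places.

1 3.730 25.661 20.741
2 4.078 20.786 43.414
3 3.670 16.836 63.819
final: 63.819 16.515

Arc 1: start y=14.930, vy=14.650 → t=3.730, apex=25.661, x_land=20.741, impact vy=-22.654
  bounce: vy ← 0.9·22.654 = 20.389
Arc 2: start y=0.000, vy=20.389 → t=4.078, apex=20.786, x_land=43.414, impact vy=-20.389
  bounce: vy ← 0.9·20.389 = 18.350
Arc 3: start y=0.000, vy=18.350 → t=3.670, apex=16.836, x_land=63.819, impact vy=-18.350
  bounce: vy ← 0.9·18.350 = 16.515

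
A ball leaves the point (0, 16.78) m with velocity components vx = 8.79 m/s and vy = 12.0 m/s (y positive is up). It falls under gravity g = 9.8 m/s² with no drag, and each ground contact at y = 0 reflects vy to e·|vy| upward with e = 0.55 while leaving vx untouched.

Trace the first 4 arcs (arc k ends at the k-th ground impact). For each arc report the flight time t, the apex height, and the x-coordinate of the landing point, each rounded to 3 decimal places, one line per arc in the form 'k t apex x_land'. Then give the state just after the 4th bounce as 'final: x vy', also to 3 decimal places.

Arc 1: start y=16.780, vy=12.000 → t=3.443, apex=24.127, x_land=30.268, impact vy=-21.746
  bounce: vy ← 0.55·21.746 = 11.960
Arc 2: start y=0.000, vy=11.960 → t=2.441, apex=7.298, x_land=51.723, impact vy=-11.960
  bounce: vy ← 0.55·11.960 = 6.578
Arc 3: start y=0.000, vy=6.578 → t=1.342, apex=2.208, x_land=63.524, impact vy=-6.578
  bounce: vy ← 0.55·6.578 = 3.618
Arc 4: start y=0.000, vy=3.618 → t=0.738, apex=0.668, x_land=70.014, impact vy=-3.618
  bounce: vy ← 0.55·3.618 = 1.990

1 3.443 24.127 30.268
2 2.441 7.298 51.723
3 1.342 2.208 63.524
4 0.738 0.668 70.014
final: 70.014 1.990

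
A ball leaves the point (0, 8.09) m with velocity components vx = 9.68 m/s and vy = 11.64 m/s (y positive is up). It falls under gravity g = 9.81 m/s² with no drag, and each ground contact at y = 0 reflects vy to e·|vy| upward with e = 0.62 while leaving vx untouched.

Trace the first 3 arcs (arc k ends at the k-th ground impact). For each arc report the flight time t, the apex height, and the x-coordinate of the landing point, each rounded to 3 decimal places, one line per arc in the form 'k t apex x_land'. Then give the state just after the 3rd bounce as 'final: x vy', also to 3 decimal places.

Arc 1: start y=8.090, vy=11.640 → t=2.935, apex=14.996, x_land=28.411, impact vy=-17.153
  bounce: vy ← 0.62·17.153 = 10.635
Arc 2: start y=0.000, vy=10.635 → t=2.168, apex=5.764, x_land=49.399, impact vy=-10.635
  bounce: vy ← 0.62·10.635 = 6.594
Arc 3: start y=0.000, vy=6.594 → t=1.344, apex=2.216, x_land=62.411, impact vy=-6.594
  bounce: vy ← 0.62·6.594 = 4.088

1 2.935 14.996 28.411
2 2.168 5.764 49.399
3 1.344 2.216 62.411
final: 62.411 4.088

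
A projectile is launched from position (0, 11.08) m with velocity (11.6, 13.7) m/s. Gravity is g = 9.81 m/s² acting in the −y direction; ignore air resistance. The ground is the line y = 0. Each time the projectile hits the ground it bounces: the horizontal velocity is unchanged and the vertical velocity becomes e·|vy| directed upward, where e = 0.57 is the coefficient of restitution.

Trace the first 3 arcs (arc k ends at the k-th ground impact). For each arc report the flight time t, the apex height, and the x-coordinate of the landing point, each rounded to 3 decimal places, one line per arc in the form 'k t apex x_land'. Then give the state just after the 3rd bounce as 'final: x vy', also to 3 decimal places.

Arc 1: start y=11.080, vy=13.700 → t=3.448, apex=20.646, x_land=39.999, impact vy=-20.127
  bounce: vy ← 0.57·20.127 = 11.472
Arc 2: start y=0.000, vy=11.472 → t=2.339, apex=6.708, x_land=67.130, impact vy=-11.472
  bounce: vy ← 0.57·11.472 = 6.539
Arc 3: start y=0.000, vy=6.539 → t=1.333, apex=2.179, x_land=82.594, impact vy=-6.539
  bounce: vy ← 0.57·6.539 = 3.727

1 3.448 20.646 39.999
2 2.339 6.708 67.130
3 1.333 2.179 82.594
final: 82.594 3.727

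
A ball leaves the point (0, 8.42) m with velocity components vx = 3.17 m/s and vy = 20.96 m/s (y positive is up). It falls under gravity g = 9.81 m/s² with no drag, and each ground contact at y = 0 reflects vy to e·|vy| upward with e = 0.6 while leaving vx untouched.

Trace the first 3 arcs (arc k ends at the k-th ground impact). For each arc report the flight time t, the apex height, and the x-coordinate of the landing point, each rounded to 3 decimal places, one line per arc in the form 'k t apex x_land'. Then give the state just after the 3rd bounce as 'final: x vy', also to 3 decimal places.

Arc 1: start y=8.420, vy=20.960 → t=4.643, apex=30.812, x_land=14.718, impact vy=-24.587
  bounce: vy ← 0.6·24.587 = 14.752
Arc 2: start y=0.000, vy=14.752 → t=3.008, apex=11.092, x_land=24.252, impact vy=-14.752
  bounce: vy ← 0.6·14.752 = 8.851
Arc 3: start y=0.000, vy=8.851 → t=1.805, apex=3.993, x_land=29.973, impact vy=-8.851
  bounce: vy ← 0.6·8.851 = 5.311

1 4.643 30.812 14.718
2 3.008 11.092 24.252
3 1.805 3.993 29.973
final: 29.973 5.311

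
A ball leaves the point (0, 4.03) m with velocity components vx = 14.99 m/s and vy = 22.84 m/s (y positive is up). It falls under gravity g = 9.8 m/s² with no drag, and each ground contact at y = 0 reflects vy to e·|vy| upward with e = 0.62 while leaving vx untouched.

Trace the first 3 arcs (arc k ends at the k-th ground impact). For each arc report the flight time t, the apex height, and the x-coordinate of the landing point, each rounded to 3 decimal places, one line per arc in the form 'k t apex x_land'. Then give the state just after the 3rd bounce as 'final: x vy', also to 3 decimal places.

Arc 1: start y=4.030, vy=22.840 → t=4.831, apex=30.646, x_land=72.423, impact vy=-24.508
  bounce: vy ← 0.62·24.508 = 15.195
Arc 2: start y=0.000, vy=15.195 → t=3.101, apex=11.780, x_land=118.908, impact vy=-15.195
  bounce: vy ← 0.62·15.195 = 9.421
Arc 3: start y=0.000, vy=9.421 → t=1.923, apex=4.528, x_land=147.729, impact vy=-9.421
  bounce: vy ← 0.62·9.421 = 5.841

1 4.831 30.646 72.423
2 3.101 11.780 118.908
3 1.923 4.528 147.729
final: 147.729 5.841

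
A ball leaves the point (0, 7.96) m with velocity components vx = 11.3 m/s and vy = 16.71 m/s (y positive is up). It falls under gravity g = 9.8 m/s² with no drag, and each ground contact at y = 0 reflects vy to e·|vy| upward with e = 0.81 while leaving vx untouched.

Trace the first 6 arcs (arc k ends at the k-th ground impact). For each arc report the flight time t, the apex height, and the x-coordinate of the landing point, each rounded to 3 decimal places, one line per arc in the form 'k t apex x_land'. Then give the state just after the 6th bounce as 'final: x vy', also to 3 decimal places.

Arc 1: start y=7.960, vy=16.710 → t=3.834, apex=22.206, x_land=43.323, impact vy=-20.862
  bounce: vy ← 0.81·20.862 = 16.899
Arc 2: start y=0.000, vy=16.899 → t=3.449, apex=14.569, x_land=82.293, impact vy=-16.899
  bounce: vy ← 0.81·16.899 = 13.688
Arc 3: start y=0.000, vy=13.688 → t=2.793, apex=9.559, x_land=113.859, impact vy=-13.688
  bounce: vy ← 0.81·13.688 = 11.087
Arc 4: start y=0.000, vy=11.087 → t=2.263, apex=6.272, x_land=139.428, impact vy=-11.087
  bounce: vy ← 0.81·11.087 = 8.981
Arc 5: start y=0.000, vy=8.981 → t=1.833, apex=4.115, x_land=160.138, impact vy=-8.981
  bounce: vy ← 0.81·8.981 = 7.274
Arc 6: start y=0.000, vy=7.274 → t=1.485, apex=2.700, x_land=176.913, impact vy=-7.274
  bounce: vy ← 0.81·7.274 = 5.892

1 3.834 22.206 43.323
2 3.449 14.569 82.293
3 2.793 9.559 113.859
4 2.263 6.272 139.428
5 1.833 4.115 160.138
6 1.485 2.700 176.913
final: 176.913 5.892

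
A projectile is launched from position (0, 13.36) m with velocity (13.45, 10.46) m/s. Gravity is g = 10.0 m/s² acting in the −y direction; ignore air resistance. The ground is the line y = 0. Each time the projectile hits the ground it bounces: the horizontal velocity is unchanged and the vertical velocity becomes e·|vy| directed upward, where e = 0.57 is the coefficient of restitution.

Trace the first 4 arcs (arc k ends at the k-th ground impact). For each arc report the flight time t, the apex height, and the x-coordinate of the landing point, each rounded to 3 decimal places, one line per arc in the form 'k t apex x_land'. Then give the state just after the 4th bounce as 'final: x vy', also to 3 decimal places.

Arc 1: start y=13.360, vy=10.460 → t=2.987, apex=18.831, x_land=40.170, impact vy=-19.406
  bounce: vy ← 0.57·19.406 = 11.062
Arc 2: start y=0.000, vy=11.062 → t=2.212, apex=6.118, x_land=69.926, impact vy=-11.062
  bounce: vy ← 0.57·11.062 = 6.305
Arc 3: start y=0.000, vy=6.305 → t=1.261, apex=1.988, x_land=86.887, impact vy=-6.305
  bounce: vy ← 0.57·6.305 = 3.594
Arc 4: start y=0.000, vy=3.594 → t=0.719, apex=0.646, x_land=96.555, impact vy=-3.594
  bounce: vy ← 0.57·3.594 = 2.049

1 2.987 18.831 40.170
2 2.212 6.118 69.926
3 1.261 1.988 86.887
4 0.719 0.646 96.555
final: 96.555 2.049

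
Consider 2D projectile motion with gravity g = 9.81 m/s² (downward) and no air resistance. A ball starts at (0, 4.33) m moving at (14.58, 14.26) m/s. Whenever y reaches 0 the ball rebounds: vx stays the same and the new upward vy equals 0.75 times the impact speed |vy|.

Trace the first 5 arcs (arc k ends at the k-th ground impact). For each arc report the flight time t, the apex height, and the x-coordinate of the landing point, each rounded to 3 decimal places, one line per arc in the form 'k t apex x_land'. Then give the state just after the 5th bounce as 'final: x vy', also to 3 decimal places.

1 3.184 14.694 46.429
2 2.596 8.266 84.283
3 1.947 4.649 112.673
4 1.460 2.615 133.965
5 1.095 1.471 149.934
final: 149.934 4.029

Arc 1: start y=4.330, vy=14.260 → t=3.184, apex=14.694, x_land=46.429, impact vy=-16.979
  bounce: vy ← 0.75·16.979 = 12.735
Arc 2: start y=0.000, vy=12.735 → t=2.596, apex=8.266, x_land=84.283, impact vy=-12.735
  bounce: vy ← 0.75·12.735 = 9.551
Arc 3: start y=0.000, vy=9.551 → t=1.947, apex=4.649, x_land=112.673, impact vy=-9.551
  bounce: vy ← 0.75·9.551 = 7.163
Arc 4: start y=0.000, vy=7.163 → t=1.460, apex=2.615, x_land=133.965, impact vy=-7.163
  bounce: vy ← 0.75·7.163 = 5.372
Arc 5: start y=0.000, vy=5.372 → t=1.095, apex=1.471, x_land=149.934, impact vy=-5.372
  bounce: vy ← 0.75·5.372 = 4.029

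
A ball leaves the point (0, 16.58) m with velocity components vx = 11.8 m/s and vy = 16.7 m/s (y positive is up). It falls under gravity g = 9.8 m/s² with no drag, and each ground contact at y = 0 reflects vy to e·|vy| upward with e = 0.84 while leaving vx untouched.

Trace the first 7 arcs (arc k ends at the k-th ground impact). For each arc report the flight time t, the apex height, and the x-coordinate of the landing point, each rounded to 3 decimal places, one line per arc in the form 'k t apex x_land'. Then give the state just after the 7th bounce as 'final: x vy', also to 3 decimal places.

1 4.212 30.809 49.697
2 4.213 21.739 99.405
3 3.539 15.339 141.161
4 2.972 10.823 176.235
5 2.497 7.637 205.698
6 2.097 5.389 230.446
7 1.762 3.802 251.235
final: 251.235 7.251

Arc 1: start y=16.580, vy=16.700 → t=4.212, apex=30.809, x_land=49.697, impact vy=-24.574
  bounce: vy ← 0.84·24.574 = 20.642
Arc 2: start y=0.000, vy=20.642 → t=4.213, apex=21.739, x_land=99.405, impact vy=-20.642
  bounce: vy ← 0.84·20.642 = 17.339
Arc 3: start y=0.000, vy=17.339 → t=3.539, apex=15.339, x_land=141.161, impact vy=-17.339
  bounce: vy ← 0.84·17.339 = 14.565
Arc 4: start y=0.000, vy=14.565 → t=2.972, apex=10.823, x_land=176.235, impact vy=-14.565
  bounce: vy ← 0.84·14.565 = 12.234
Arc 5: start y=0.000, vy=12.234 → t=2.497, apex=7.637, x_land=205.698, impact vy=-12.234
  bounce: vy ← 0.84·12.234 = 10.277
Arc 6: start y=0.000, vy=10.277 → t=2.097, apex=5.389, x_land=230.446, impact vy=-10.277
  bounce: vy ← 0.84·10.277 = 8.633
Arc 7: start y=0.000, vy=8.633 → t=1.762, apex=3.802, x_land=251.235, impact vy=-8.633
  bounce: vy ← 0.84·8.633 = 7.251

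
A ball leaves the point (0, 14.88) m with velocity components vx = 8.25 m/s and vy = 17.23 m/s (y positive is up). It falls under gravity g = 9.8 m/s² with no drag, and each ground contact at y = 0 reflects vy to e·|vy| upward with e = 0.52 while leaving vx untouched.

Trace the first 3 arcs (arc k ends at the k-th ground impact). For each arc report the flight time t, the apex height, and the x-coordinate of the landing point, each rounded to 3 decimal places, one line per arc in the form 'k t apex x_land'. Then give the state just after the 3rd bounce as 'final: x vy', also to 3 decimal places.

1 4.234 30.027 34.927
2 2.574 8.119 56.167
3 1.339 2.195 67.211
final: 67.211 3.411

Arc 1: start y=14.880, vy=17.230 → t=4.234, apex=30.027, x_land=34.927, impact vy=-24.259
  bounce: vy ← 0.52·24.259 = 12.615
Arc 2: start y=0.000, vy=12.615 → t=2.574, apex=8.119, x_land=56.167, impact vy=-12.615
  bounce: vy ← 0.52·12.615 = 6.560
Arc 3: start y=0.000, vy=6.560 → t=1.339, apex=2.195, x_land=67.211, impact vy=-6.560
  bounce: vy ← 0.52·6.560 = 3.411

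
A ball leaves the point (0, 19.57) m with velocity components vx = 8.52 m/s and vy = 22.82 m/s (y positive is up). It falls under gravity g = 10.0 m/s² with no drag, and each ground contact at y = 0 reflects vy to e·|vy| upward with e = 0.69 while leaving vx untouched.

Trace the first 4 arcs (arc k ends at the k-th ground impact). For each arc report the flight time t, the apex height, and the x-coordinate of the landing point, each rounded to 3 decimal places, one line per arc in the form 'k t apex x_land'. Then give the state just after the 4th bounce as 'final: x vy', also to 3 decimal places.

1 5.302 45.608 45.175
2 4.168 21.714 80.685
3 2.876 10.338 105.187
4 1.984 4.922 122.093
final: 122.093 6.846

Arc 1: start y=19.570, vy=22.820 → t=5.302, apex=45.608, x_land=45.175, impact vy=-30.202
  bounce: vy ← 0.69·30.202 = 20.839
Arc 2: start y=0.000, vy=20.839 → t=4.168, apex=21.714, x_land=80.685, impact vy=-20.839
  bounce: vy ← 0.69·20.839 = 14.379
Arc 3: start y=0.000, vy=14.379 → t=2.876, apex=10.338, x_land=105.187, impact vy=-14.379
  bounce: vy ← 0.69·14.379 = 9.922
Arc 4: start y=0.000, vy=9.922 → t=1.984, apex=4.922, x_land=122.093, impact vy=-9.922
  bounce: vy ← 0.69·9.922 = 6.846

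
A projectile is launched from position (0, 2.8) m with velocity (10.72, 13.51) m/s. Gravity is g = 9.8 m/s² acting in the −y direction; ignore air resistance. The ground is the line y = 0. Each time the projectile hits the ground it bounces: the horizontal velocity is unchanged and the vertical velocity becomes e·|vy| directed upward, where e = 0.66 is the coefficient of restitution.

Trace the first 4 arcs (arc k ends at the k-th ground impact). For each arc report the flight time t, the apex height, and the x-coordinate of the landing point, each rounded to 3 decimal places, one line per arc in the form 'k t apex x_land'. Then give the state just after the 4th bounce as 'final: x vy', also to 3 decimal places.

Arc 1: start y=2.800, vy=13.510 → t=2.951, apex=12.112, x_land=31.633, impact vy=-15.408
  bounce: vy ← 0.66·15.408 = 10.169
Arc 2: start y=0.000, vy=10.169 → t=2.075, apex=5.276, x_land=53.880, impact vy=-10.169
  bounce: vy ← 0.66·10.169 = 6.712
Arc 3: start y=0.000, vy=6.712 → t=1.370, apex=2.298, x_land=68.564, impact vy=-6.712
  bounce: vy ← 0.66·6.712 = 4.430
Arc 4: start y=0.000, vy=4.430 → t=0.904, apex=1.001, x_land=78.255, impact vy=-4.430
  bounce: vy ← 0.66·4.430 = 2.924

1 2.951 12.112 31.633
2 2.075 5.276 53.880
3 1.370 2.298 68.564
4 0.904 1.001 78.255
final: 78.255 2.924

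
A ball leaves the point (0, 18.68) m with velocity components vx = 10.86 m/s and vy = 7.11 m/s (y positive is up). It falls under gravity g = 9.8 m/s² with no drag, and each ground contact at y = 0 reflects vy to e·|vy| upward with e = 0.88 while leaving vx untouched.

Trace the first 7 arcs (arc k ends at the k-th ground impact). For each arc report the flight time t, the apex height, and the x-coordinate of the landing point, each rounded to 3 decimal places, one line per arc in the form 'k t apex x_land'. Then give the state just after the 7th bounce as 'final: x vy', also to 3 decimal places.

1 2.808 21.259 30.500
2 3.666 16.463 70.312
3 3.226 12.749 105.347
4 2.839 9.873 136.178
5 2.498 7.646 163.309
6 2.198 5.921 187.184
7 1.935 4.585 208.194
final: 208.194 8.342

Arc 1: start y=18.680, vy=7.110 → t=2.808, apex=21.259, x_land=30.500, impact vy=-20.413
  bounce: vy ← 0.88·20.413 = 17.963
Arc 2: start y=0.000, vy=17.963 → t=3.666, apex=16.463, x_land=70.312, impact vy=-17.963
  bounce: vy ← 0.88·17.963 = 15.808
Arc 3: start y=0.000, vy=15.808 → t=3.226, apex=12.749, x_land=105.347, impact vy=-15.808
  bounce: vy ← 0.88·15.808 = 13.911
Arc 4: start y=0.000, vy=13.911 → t=2.839, apex=9.873, x_land=136.178, impact vy=-13.911
  bounce: vy ← 0.88·13.911 = 12.241
Arc 5: start y=0.000, vy=12.241 → t=2.498, apex=7.646, x_land=163.309, impact vy=-12.241
  bounce: vy ← 0.88·12.241 = 10.772
Arc 6: start y=0.000, vy=10.772 → t=2.198, apex=5.921, x_land=187.184, impact vy=-10.772
  bounce: vy ← 0.88·10.772 = 9.480
Arc 7: start y=0.000, vy=9.480 → t=1.935, apex=4.585, x_land=208.194, impact vy=-9.480
  bounce: vy ← 0.88·9.480 = 8.342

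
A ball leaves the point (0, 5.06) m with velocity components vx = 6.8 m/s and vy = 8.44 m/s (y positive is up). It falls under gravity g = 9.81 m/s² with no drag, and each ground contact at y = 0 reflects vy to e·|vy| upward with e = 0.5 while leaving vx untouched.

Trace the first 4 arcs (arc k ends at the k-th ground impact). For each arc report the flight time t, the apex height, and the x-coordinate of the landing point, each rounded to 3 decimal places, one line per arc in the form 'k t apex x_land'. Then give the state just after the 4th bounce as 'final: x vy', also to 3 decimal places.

1 2.191 8.691 14.902
2 1.331 2.173 23.953
3 0.666 0.543 28.479
4 0.333 0.136 30.742
final: 30.742 0.816

Arc 1: start y=5.060, vy=8.440 → t=2.191, apex=8.691, x_land=14.902, impact vy=-13.058
  bounce: vy ← 0.5·13.058 = 6.529
Arc 2: start y=0.000, vy=6.529 → t=1.331, apex=2.173, x_land=23.953, impact vy=-6.529
  bounce: vy ← 0.5·6.529 = 3.264
Arc 3: start y=0.000, vy=3.264 → t=0.666, apex=0.543, x_land=28.479, impact vy=-3.264
  bounce: vy ← 0.5·3.264 = 1.632
Arc 4: start y=0.000, vy=1.632 → t=0.333, apex=0.136, x_land=30.742, impact vy=-1.632
  bounce: vy ← 0.5·1.632 = 0.816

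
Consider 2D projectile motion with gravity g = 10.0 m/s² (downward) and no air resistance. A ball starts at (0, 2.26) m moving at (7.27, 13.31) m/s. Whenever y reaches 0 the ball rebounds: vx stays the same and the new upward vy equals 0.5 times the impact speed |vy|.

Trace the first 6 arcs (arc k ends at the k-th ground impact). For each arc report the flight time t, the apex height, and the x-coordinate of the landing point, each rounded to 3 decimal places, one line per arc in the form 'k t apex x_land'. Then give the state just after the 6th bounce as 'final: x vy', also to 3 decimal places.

Arc 1: start y=2.260, vy=13.310 → t=2.822, apex=11.118, x_land=20.517, impact vy=-14.912
  bounce: vy ← 0.5·14.912 = 7.456
Arc 2: start y=0.000, vy=7.456 → t=1.491, apex=2.779, x_land=31.358, impact vy=-7.456
  bounce: vy ← 0.5·7.456 = 3.728
Arc 3: start y=0.000, vy=3.728 → t=0.746, apex=0.695, x_land=36.778, impact vy=-3.728
  bounce: vy ← 0.5·3.728 = 1.864
Arc 4: start y=0.000, vy=1.864 → t=0.373, apex=0.174, x_land=39.488, impact vy=-1.864
  bounce: vy ← 0.5·1.864 = 0.932
Arc 5: start y=0.000, vy=0.932 → t=0.186, apex=0.043, x_land=40.843, impact vy=-0.932
  bounce: vy ← 0.5·0.932 = 0.466
Arc 6: start y=0.000, vy=0.466 → t=0.093, apex=0.011, x_land=41.521, impact vy=-0.466
  bounce: vy ← 0.5·0.466 = 0.233

1 2.822 11.118 20.517
2 1.491 2.779 31.358
3 0.746 0.695 36.778
4 0.373 0.174 39.488
5 0.186 0.043 40.843
6 0.093 0.011 41.521
final: 41.521 0.233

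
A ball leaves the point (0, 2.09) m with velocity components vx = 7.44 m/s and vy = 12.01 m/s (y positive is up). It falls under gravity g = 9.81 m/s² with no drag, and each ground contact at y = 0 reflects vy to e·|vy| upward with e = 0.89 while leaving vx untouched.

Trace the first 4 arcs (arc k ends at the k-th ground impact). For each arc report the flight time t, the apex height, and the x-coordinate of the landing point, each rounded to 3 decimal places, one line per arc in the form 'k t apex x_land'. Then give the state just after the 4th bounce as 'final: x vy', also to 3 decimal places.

Arc 1: start y=2.090, vy=12.010 → t=2.612, apex=9.442, x_land=19.431, impact vy=-13.611
  bounce: vy ← 0.89·13.611 = 12.113
Arc 2: start y=0.000, vy=12.113 → t=2.470, apex=7.479, x_land=37.805, impact vy=-12.113
  bounce: vy ← 0.89·12.113 = 10.781
Arc 3: start y=0.000, vy=10.781 → t=2.198, apex=5.924, x_land=54.157, impact vy=-10.781
  bounce: vy ← 0.89·10.781 = 9.595
Arc 4: start y=0.000, vy=9.595 → t=1.956, apex=4.692, x_land=68.711, impact vy=-9.595
  bounce: vy ← 0.89·9.595 = 8.540

1 2.612 9.442 19.431
2 2.470 7.479 37.805
3 2.198 5.924 54.157
4 1.956 4.692 68.711
final: 68.711 8.540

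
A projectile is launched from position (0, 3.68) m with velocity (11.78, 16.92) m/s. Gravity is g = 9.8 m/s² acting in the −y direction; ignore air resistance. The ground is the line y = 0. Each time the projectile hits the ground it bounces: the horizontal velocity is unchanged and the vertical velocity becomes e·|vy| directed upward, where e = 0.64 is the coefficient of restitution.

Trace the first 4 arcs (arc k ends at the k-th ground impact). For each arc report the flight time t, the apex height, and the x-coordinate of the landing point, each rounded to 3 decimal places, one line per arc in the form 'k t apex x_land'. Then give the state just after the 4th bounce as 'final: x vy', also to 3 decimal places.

1 3.658 18.286 43.095
2 2.473 7.490 72.224
3 1.583 3.068 90.867
4 1.013 1.257 102.798
final: 102.798 3.176

Arc 1: start y=3.680, vy=16.920 → t=3.658, apex=18.286, x_land=43.095, impact vy=-18.932
  bounce: vy ← 0.64·18.932 = 12.116
Arc 2: start y=0.000, vy=12.116 → t=2.473, apex=7.490, x_land=72.224, impact vy=-12.116
  bounce: vy ← 0.64·12.116 = 7.754
Arc 3: start y=0.000, vy=7.754 → t=1.583, apex=3.068, x_land=90.867, impact vy=-7.754
  bounce: vy ← 0.64·7.754 = 4.963
Arc 4: start y=0.000, vy=4.963 → t=1.013, apex=1.257, x_land=102.798, impact vy=-4.963
  bounce: vy ← 0.64·4.963 = 3.176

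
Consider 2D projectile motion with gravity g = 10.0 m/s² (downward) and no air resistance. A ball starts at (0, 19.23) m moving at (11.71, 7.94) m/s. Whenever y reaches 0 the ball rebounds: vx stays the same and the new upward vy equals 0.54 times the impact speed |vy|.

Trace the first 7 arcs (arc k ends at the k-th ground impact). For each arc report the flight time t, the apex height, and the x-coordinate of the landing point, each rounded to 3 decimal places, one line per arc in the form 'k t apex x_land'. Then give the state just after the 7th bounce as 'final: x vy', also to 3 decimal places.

Arc 1: start y=19.230, vy=7.940 → t=2.910, apex=22.382, x_land=34.073, impact vy=-21.158
  bounce: vy ← 0.54·21.158 = 11.425
Arc 2: start y=0.000, vy=11.425 → t=2.285, apex=6.527, x_land=60.831, impact vy=-11.425
  bounce: vy ← 0.54·11.425 = 6.170
Arc 3: start y=0.000, vy=6.170 → t=1.234, apex=1.903, x_land=75.280, impact vy=-6.170
  bounce: vy ← 0.54·6.170 = 3.332
Arc 4: start y=0.000, vy=3.332 → t=0.666, apex=0.555, x_land=83.082, impact vy=-3.332
  bounce: vy ← 0.54·3.332 = 1.799
Arc 5: start y=0.000, vy=1.799 → t=0.360, apex=0.162, x_land=87.296, impact vy=-1.799
  bounce: vy ← 0.54·1.799 = 0.971
Arc 6: start y=0.000, vy=0.971 → t=0.194, apex=0.047, x_land=89.571, impact vy=-0.971
  bounce: vy ← 0.54·0.971 = 0.525
Arc 7: start y=0.000, vy=0.525 → t=0.105, apex=0.014, x_land=90.800, impact vy=-0.525
  bounce: vy ← 0.54·0.525 = 0.283

1 2.910 22.382 34.073
2 2.285 6.527 60.831
3 1.234 1.903 75.280
4 0.666 0.555 83.082
5 0.360 0.162 87.296
6 0.194 0.047 89.571
7 0.105 0.014 90.800
final: 90.800 0.283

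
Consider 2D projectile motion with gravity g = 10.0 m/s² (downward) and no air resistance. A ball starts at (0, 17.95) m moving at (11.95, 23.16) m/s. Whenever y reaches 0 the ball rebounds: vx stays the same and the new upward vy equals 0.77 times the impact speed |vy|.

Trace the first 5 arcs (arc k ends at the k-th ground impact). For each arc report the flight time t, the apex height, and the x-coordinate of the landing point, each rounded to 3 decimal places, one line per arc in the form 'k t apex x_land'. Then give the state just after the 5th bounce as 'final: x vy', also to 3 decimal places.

1 5.308 44.769 63.434
2 4.608 26.544 118.501
3 3.548 15.738 160.903
4 2.732 9.331 193.553
5 2.104 5.532 218.693
final: 218.693 8.100

Arc 1: start y=17.950, vy=23.160 → t=5.308, apex=44.769, x_land=63.434, impact vy=-29.923
  bounce: vy ← 0.77·29.923 = 23.041
Arc 2: start y=0.000, vy=23.041 → t=4.608, apex=26.544, x_land=118.501, impact vy=-23.041
  bounce: vy ← 0.77·23.041 = 17.741
Arc 3: start y=0.000, vy=17.741 → t=3.548, apex=15.738, x_land=160.903, impact vy=-17.741
  bounce: vy ← 0.77·17.741 = 13.661
Arc 4: start y=0.000, vy=13.661 → t=2.732, apex=9.331, x_land=193.553, impact vy=-13.661
  bounce: vy ← 0.77·13.661 = 10.519
Arc 5: start y=0.000, vy=10.519 → t=2.104, apex=5.532, x_land=218.693, impact vy=-10.519
  bounce: vy ← 0.77·10.519 = 8.100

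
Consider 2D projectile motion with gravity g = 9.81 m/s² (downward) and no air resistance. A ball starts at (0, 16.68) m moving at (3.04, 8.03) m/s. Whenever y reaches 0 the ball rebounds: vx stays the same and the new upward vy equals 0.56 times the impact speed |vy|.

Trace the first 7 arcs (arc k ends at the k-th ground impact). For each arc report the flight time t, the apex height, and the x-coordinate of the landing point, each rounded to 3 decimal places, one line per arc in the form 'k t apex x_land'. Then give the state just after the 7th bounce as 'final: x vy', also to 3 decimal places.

1 2.836 19.966 8.622
2 2.260 6.261 15.491
3 1.265 1.964 19.338
4 0.709 0.616 21.492
5 0.397 0.193 22.699
6 0.222 0.061 23.374
7 0.124 0.019 23.753
final: 23.753 0.342

Arc 1: start y=16.680, vy=8.030 → t=2.836, apex=19.966, x_land=8.622, impact vy=-19.792
  bounce: vy ← 0.56·19.792 = 11.084
Arc 2: start y=0.000, vy=11.084 → t=2.260, apex=6.261, x_land=15.491, impact vy=-11.084
  bounce: vy ← 0.56·11.084 = 6.207
Arc 3: start y=0.000, vy=6.207 → t=1.265, apex=1.964, x_land=19.338, impact vy=-6.207
  bounce: vy ← 0.56·6.207 = 3.476
Arc 4: start y=0.000, vy=3.476 → t=0.709, apex=0.616, x_land=21.492, impact vy=-3.476
  bounce: vy ← 0.56·3.476 = 1.946
Arc 5: start y=0.000, vy=1.946 → t=0.397, apex=0.193, x_land=22.699, impact vy=-1.946
  bounce: vy ← 0.56·1.946 = 1.090
Arc 6: start y=0.000, vy=1.090 → t=0.222, apex=0.061, x_land=23.374, impact vy=-1.090
  bounce: vy ← 0.56·1.090 = 0.610
Arc 7: start y=0.000, vy=0.610 → t=0.124, apex=0.019, x_land=23.753, impact vy=-0.610
  bounce: vy ← 0.56·0.610 = 0.342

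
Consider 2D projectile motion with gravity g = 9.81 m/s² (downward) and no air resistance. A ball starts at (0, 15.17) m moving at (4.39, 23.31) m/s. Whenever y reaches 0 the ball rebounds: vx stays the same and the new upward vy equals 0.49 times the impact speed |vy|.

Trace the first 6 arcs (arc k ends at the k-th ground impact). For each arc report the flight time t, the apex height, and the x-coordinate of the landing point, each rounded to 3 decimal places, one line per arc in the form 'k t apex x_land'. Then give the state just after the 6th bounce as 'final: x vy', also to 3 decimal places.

1 5.332 42.864 23.409
2 2.897 10.292 36.127
3 1.420 2.471 42.359
4 0.696 0.593 45.412
5 0.341 0.142 46.908
6 0.167 0.034 47.642
final: 47.642 0.401

Arc 1: start y=15.170, vy=23.310 → t=5.332, apex=42.864, x_land=23.409, impact vy=-29.000
  bounce: vy ← 0.49·29.000 = 14.210
Arc 2: start y=0.000, vy=14.210 → t=2.897, apex=10.292, x_land=36.127, impact vy=-14.210
  bounce: vy ← 0.49·14.210 = 6.963
Arc 3: start y=0.000, vy=6.963 → t=1.420, apex=2.471, x_land=42.359, impact vy=-6.963
  bounce: vy ← 0.49·6.963 = 3.412
Arc 4: start y=0.000, vy=3.412 → t=0.696, apex=0.593, x_land=45.412, impact vy=-3.412
  bounce: vy ← 0.49·3.412 = 1.672
Arc 5: start y=0.000, vy=1.672 → t=0.341, apex=0.142, x_land=46.908, impact vy=-1.672
  bounce: vy ← 0.49·1.672 = 0.819
Arc 6: start y=0.000, vy=0.819 → t=0.167, apex=0.034, x_land=47.642, impact vy=-0.819
  bounce: vy ← 0.49·0.819 = 0.401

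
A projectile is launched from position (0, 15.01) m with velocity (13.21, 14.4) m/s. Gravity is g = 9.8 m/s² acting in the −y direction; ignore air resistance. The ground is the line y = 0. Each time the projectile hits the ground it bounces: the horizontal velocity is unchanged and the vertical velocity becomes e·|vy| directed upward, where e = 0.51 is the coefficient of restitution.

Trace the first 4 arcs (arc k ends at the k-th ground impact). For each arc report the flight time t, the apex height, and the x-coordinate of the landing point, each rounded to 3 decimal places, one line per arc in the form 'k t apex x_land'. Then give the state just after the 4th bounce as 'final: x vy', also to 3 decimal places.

1 3.755 25.590 49.599
2 2.331 6.656 80.391
3 1.189 1.731 96.095
4 0.606 0.450 104.104
final: 104.104 1.515

Arc 1: start y=15.010, vy=14.400 → t=3.755, apex=25.590, x_land=49.599, impact vy=-22.395
  bounce: vy ← 0.51·22.395 = 11.422
Arc 2: start y=0.000, vy=11.422 → t=2.331, apex=6.656, x_land=80.391, impact vy=-11.422
  bounce: vy ← 0.51·11.422 = 5.825
Arc 3: start y=0.000, vy=5.825 → t=1.189, apex=1.731, x_land=96.095, impact vy=-5.825
  bounce: vy ← 0.51·5.825 = 2.971
Arc 4: start y=0.000, vy=2.971 → t=0.606, apex=0.450, x_land=104.104, impact vy=-2.971
  bounce: vy ← 0.51·2.971 = 1.515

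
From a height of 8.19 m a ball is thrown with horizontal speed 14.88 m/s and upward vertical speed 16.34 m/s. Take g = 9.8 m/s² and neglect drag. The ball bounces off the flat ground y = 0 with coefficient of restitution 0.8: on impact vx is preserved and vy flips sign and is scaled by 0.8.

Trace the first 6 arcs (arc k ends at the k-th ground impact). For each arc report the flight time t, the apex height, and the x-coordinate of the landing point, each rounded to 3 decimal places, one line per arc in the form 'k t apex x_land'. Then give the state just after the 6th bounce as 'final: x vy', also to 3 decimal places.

Arc 1: start y=8.190, vy=16.340 → t=3.777, apex=21.812, x_land=56.205, impact vy=-20.677
  bounce: vy ← 0.8·20.677 = 16.541
Arc 2: start y=0.000, vy=16.541 → t=3.376, apex=13.960, x_land=106.436, impact vy=-16.541
  bounce: vy ← 0.8·16.541 = 13.233
Arc 3: start y=0.000, vy=13.233 → t=2.701, apex=8.934, x_land=146.621, impact vy=-13.233
  bounce: vy ← 0.8·13.233 = 10.586
Arc 4: start y=0.000, vy=10.586 → t=2.160, apex=5.718, x_land=178.769, impact vy=-10.586
  bounce: vy ← 0.8·10.586 = 8.469
Arc 5: start y=0.000, vy=8.469 → t=1.728, apex=3.659, x_land=204.488, impact vy=-8.469
  bounce: vy ← 0.8·8.469 = 6.775
Arc 6: start y=0.000, vy=6.775 → t=1.383, apex=2.342, x_land=225.062, impact vy=-6.775
  bounce: vy ← 0.8·6.775 = 5.420

1 3.777 21.812 56.205
2 3.376 13.960 106.436
3 2.701 8.934 146.621
4 2.160 5.718 178.769
5 1.728 3.659 204.488
6 1.383 2.342 225.062
final: 225.062 5.420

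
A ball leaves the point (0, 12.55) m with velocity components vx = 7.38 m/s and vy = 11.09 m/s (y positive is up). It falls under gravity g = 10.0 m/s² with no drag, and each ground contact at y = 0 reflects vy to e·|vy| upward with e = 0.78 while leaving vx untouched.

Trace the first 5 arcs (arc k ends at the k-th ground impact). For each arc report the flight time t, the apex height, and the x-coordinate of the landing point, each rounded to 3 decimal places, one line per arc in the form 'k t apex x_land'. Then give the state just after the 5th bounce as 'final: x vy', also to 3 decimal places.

1 3.043 18.699 22.456
2 3.017 11.377 44.721
3 2.353 6.922 62.087
4 1.835 4.211 75.633
5 1.432 2.562 86.198
final: 86.198 5.583

Arc 1: start y=12.550, vy=11.090 → t=3.043, apex=18.699, x_land=22.456, impact vy=-19.339
  bounce: vy ← 0.78·19.339 = 15.084
Arc 2: start y=0.000, vy=15.084 → t=3.017, apex=11.377, x_land=44.721, impact vy=-15.084
  bounce: vy ← 0.78·15.084 = 11.766
Arc 3: start y=0.000, vy=11.766 → t=2.353, apex=6.922, x_land=62.087, impact vy=-11.766
  bounce: vy ← 0.78·11.766 = 9.177
Arc 4: start y=0.000, vy=9.177 → t=1.835, apex=4.211, x_land=75.633, impact vy=-9.177
  bounce: vy ← 0.78·9.177 = 7.158
Arc 5: start y=0.000, vy=7.158 → t=1.432, apex=2.562, x_land=86.198, impact vy=-7.158
  bounce: vy ← 0.78·7.158 = 5.583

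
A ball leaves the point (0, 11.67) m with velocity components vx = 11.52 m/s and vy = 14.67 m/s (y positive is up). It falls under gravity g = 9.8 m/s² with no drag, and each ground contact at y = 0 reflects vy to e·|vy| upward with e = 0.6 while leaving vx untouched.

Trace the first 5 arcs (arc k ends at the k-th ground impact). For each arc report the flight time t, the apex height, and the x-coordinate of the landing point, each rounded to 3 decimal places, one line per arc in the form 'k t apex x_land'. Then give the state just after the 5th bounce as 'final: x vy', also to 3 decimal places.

1 3.647 22.650 42.013
2 2.580 8.154 71.734
3 1.548 2.935 89.567
4 0.929 1.057 100.267
5 0.557 0.380 106.687
final: 106.687 1.638

Arc 1: start y=11.670, vy=14.670 → t=3.647, apex=22.650, x_land=42.013, impact vy=-21.070
  bounce: vy ← 0.6·21.070 = 12.642
Arc 2: start y=0.000, vy=12.642 → t=2.580, apex=8.154, x_land=71.734, impact vy=-12.642
  bounce: vy ← 0.6·12.642 = 7.585
Arc 3: start y=0.000, vy=7.585 → t=1.548, apex=2.935, x_land=89.567, impact vy=-7.585
  bounce: vy ← 0.6·7.585 = 4.551
Arc 4: start y=0.000, vy=4.551 → t=0.929, apex=1.057, x_land=100.267, impact vy=-4.551
  bounce: vy ← 0.6·4.551 = 2.731
Arc 5: start y=0.000, vy=2.731 → t=0.557, apex=0.380, x_land=106.687, impact vy=-2.731
  bounce: vy ← 0.6·2.731 = 1.638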